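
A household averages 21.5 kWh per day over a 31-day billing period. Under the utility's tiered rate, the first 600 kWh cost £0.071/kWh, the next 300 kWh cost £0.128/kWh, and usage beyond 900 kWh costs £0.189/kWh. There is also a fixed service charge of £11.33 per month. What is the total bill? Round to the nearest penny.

Usage = 21.5 kWh/day × 31 days = 666.5 kWh
First 600 kWh × £0.071 = £42.60
Next 66.5 kWh × £0.128 = £8.51
Remaining tier: 0 kWh (not reached)
Energy charge = £51.11; + service £11.33 = £62.44

£62.44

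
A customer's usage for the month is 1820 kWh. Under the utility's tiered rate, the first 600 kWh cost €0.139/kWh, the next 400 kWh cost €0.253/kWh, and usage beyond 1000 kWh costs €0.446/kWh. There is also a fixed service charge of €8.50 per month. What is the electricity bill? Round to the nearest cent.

First 600 kWh × €0.139 = €83.40
Next 400 kWh × €0.253 = €101.20
Remaining 820 kWh × €0.446 = €365.72
Energy charge = €550.32; + service €8.50 = €558.82

€558.82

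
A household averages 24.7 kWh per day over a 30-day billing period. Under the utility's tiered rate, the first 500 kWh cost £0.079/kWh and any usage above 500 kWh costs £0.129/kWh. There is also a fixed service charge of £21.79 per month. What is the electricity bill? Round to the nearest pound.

Usage = 24.7 kWh/day × 30 days = 741 kWh
First 500 kWh × £0.079 = £39.50
Remaining 241 kWh × £0.129 = £31.09
Energy charge = £70.59; + service £21.79 = £92.38 ≈ £92

£92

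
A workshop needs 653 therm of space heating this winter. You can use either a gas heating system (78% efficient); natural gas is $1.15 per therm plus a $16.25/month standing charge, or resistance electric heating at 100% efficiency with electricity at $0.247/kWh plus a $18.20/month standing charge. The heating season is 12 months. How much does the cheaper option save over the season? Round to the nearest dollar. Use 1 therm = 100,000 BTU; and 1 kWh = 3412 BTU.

$3788

Heat load = 653 therm × 100,000 = 65,300,000 BTU
Gas: input = 65,300,000 / 0.78 = 83,717,949 BTU = 837.2 therm → 837.2 × $1.15 = $962.76; + 12 × $16.25 standing = $1,157.76
Electric: 65,300,000 BTU / 3412 = 19,140 kWh → × $0.247 = $4,727.17; + 12 × $18.20 standing = $4,945.57
Difference = |$1,157.76 − $4,945.57| = $3,787.81 ≈ $3788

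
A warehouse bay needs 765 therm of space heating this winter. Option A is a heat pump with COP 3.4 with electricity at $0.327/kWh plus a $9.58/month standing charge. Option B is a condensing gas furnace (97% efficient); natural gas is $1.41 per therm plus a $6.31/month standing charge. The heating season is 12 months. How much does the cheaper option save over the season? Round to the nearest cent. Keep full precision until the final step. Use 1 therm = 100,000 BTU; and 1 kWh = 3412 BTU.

Heat load = 765 therm × 100,000 = 76,500,000 BTU
Gas: input = 76,500,000 / 0.97 = 78,865,979 BTU = 788.7 therm → 788.7 × $1.41 = $1,112.01; + 12 × $6.31 standing = $1,187.73
Heat pump: 76,500,000 BTU / 3412 = 22,420 kWh heat; / 3.4 = 6,594 kWh in → × $0.327 = $2,156.36; + 12 × $9.58 standing = $2,271.32
Difference = |$1,187.73 − $2,271.32| = $1,083.59

$1083.59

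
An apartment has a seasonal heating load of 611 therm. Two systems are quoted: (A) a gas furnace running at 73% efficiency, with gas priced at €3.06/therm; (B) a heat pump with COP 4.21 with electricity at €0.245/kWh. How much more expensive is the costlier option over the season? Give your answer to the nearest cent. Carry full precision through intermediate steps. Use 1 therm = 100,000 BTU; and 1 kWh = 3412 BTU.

Heat load = 611 therm × 100,000 = 61,100,000 BTU
Gas: input = 61,100,000 / 0.730 = 83,698,630 BTU = 837 therm → 837 × €3.06 = €2,561.18
Heat pump: 61,100,000 BTU / 3412 = 17,910 kWh heat; / 4.21 = 4,254 kWh in → × €0.245 = €1,042.12
Difference = |€2,561.18 − €1,042.12| = €1,519.06

€1519.06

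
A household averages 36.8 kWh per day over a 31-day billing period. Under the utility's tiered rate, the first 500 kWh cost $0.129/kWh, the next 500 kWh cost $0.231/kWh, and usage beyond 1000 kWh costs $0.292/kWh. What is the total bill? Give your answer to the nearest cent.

$221.11

Usage = 36.8 kWh/day × 31 days = 1140.8 kWh
First 500 kWh × $0.129 = $64.50
Next 500 kWh × $0.231 = $115.50
Remaining 140.8 kWh × $0.292 = $41.11
Total = $221.11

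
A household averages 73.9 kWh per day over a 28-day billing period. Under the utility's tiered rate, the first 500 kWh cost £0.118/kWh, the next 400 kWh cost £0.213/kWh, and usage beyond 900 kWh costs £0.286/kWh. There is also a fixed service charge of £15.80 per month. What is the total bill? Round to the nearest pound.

Usage = 73.9 kWh/day × 28 days = 2069.2 kWh
First 500 kWh × £0.118 = £59.00
Next 400 kWh × £0.213 = £85.20
Remaining 1169.2 kWh × £0.286 = £334.39
Energy charge = £478.59; + service £15.80 = £494.39 ≈ £494

£494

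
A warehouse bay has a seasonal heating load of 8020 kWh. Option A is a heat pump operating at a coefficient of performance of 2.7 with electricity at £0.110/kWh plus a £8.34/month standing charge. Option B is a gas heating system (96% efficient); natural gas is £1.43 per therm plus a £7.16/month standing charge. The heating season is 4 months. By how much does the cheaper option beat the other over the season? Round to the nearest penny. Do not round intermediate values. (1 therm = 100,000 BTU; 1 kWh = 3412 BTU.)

£76.15

Heat load = 8020 kWh × 3412 = 27,364,240 BTU
Gas: input = 27,364,240 / 0.96 = 28,504,417 BTU = 285 therm → 285 × £1.43 = £407.61; + 4 × £7.16 standing = £436.25
Heat pump: 27,364,240 BTU / 3412 = 8,020 kWh heat; / 2.7 = 2,970 kWh in → × £0.110 = £326.74; + 4 × £8.34 standing = £360.10
Difference = |£436.25 − £360.10| = £76.15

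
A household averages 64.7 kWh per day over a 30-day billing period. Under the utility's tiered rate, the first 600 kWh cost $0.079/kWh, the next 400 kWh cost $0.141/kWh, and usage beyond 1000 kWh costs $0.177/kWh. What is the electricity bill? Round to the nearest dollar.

$270

Usage = 64.7 kWh/day × 30 days = 1941 kWh
First 600 kWh × $0.079 = $47.40
Next 400 kWh × $0.141 = $56.40
Remaining 941 kWh × $0.177 = $166.56
Total = $270.36 ≈ $270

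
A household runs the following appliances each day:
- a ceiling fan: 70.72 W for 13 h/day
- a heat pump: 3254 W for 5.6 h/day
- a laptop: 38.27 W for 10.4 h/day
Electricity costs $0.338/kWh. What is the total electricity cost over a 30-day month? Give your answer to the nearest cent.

ceiling fan: 70.72 W × 13 h × 30 d = 27,581 Wh = 27.58 kWh
heat pump: 3254 W × 5.6 h × 30 d = 546,672 Wh = 546.7 kWh
laptop: 38.27 W × 10.4 h × 30 d = 11,940 Wh = 11.94 kWh
Total energy = 27.58 + 546.7 + 11.94 = 586.2 kWh
Cost = 586.2 kWh × $0.338 = $198.13

$198.13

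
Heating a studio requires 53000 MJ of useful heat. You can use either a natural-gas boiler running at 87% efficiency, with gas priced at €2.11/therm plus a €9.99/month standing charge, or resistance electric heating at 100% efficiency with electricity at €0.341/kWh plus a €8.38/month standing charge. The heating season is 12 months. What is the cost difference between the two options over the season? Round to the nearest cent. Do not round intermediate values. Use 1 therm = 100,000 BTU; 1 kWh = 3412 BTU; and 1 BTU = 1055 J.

Heat load = 53000 MJ = 53,000,000,000 J / 1055 = 50,236,967 BTU
Gas: input = 50,236,967 / 0.87 = 57,743,640 BTU = 577.4 therm → 577.4 × €2.11 = €1,218.39; + 12 × €9.99 standing = €1,338.27
Electric: 50,236,967 BTU / 3412 = 14,720 kWh → × €0.341 = €5,020.75; + 12 × €8.38 standing = €5,121.31
Difference = |€1,338.27 − €5,121.31| = €3,783.04

€3783.04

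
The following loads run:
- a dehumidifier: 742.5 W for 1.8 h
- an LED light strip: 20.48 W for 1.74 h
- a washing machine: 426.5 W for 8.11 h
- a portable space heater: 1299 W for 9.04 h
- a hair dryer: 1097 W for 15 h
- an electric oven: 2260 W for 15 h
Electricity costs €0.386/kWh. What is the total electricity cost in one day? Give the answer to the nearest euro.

€26

dehumidifier: 742.5 W × 1.8 h = 1,336 Wh = 1.337 kWh
LED light strip: 20.48 W × 1.74 h = 36 Wh = 0.03564 kWh
washing machine: 426.5 W × 8.11 h = 3,459 Wh = 3.459 kWh
portable space heater: 1299 W × 9.04 h = 11,743 Wh = 11.74 kWh
hair dryer: 1097 W × 15 h = 16,455 Wh = 16.45 kWh
electric oven: 2260 W × 15 h = 33,900 Wh = 33.9 kWh
Total energy = 1.337 + 0.03564 + 3.459 + 11.74 + 16.45 + 33.9 = 66.93 kWh
Cost = 66.93 kWh × €0.386 = €25.83 ≈ €26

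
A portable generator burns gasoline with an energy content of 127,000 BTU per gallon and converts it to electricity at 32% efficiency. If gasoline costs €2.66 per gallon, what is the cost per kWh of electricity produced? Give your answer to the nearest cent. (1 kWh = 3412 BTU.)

€0.22

Electrical output per gallon = 127,000 BTU × 0.32 / 3412 BTU/kWh = 11.91 kWh
Cost per kWh = €2.66 / 11.91 kWh = €0.223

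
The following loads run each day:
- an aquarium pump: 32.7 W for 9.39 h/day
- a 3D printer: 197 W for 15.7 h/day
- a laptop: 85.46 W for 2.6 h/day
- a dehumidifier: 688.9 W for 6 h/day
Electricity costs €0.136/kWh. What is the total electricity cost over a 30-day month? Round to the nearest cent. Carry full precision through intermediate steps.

aquarium pump: 32.7 W × 9.39 h × 30 d = 9,212 Wh = 9.212 kWh
3D printer: 197 W × 15.7 h × 30 d = 92,787 Wh = 92.79 kWh
laptop: 85.46 W × 2.6 h × 30 d = 6,666 Wh = 6.666 kWh
dehumidifier: 688.9 W × 6 h × 30 d = 124,002 Wh = 124 kWh
Total energy = 9.212 + 92.79 + 6.666 + 124 = 232.7 kWh
Cost = 232.7 kWh × €0.136 = €31.64

€31.64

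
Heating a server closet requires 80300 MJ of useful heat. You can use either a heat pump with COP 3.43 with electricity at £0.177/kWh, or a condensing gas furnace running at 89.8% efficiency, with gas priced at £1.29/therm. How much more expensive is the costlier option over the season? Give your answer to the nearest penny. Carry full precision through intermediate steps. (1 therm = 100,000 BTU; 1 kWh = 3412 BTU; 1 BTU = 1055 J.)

£57.76

Heat load = 80300 MJ = 80,300,000,000 J / 1055 = 76,113,744 BTU
Gas: input = 76,113,744 / 0.898 = 84,759,180 BTU = 847.6 therm → 847.6 × £1.29 = £1,093.39
Heat pump: 76,113,744 BTU / 3412 = 22,310 kWh heat; / 3.43 = 6,504 kWh in → × £0.177 = £1,151.15
Difference = |£1,093.39 − £1,151.15| = £57.76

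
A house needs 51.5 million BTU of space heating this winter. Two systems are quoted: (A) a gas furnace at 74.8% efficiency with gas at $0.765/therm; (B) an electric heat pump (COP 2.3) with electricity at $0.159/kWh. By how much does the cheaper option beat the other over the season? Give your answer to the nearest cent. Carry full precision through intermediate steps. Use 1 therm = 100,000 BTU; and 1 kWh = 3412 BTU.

Heat load = 51.5 × 10⁶ BTU = 51,500,000 BTU
Gas: input = 51,500,000 / 0.748 = 68,850,267 BTU = 688.5 therm → 688.5 × $0.765 = $526.70
Heat pump: 51,500,000 BTU / 3412 = 15,090 kWh heat; / 2.3 = 6,563 kWh in → × $0.159 = $1,043.44
Difference = |$526.70 − $1,043.44| = $516.74

$516.74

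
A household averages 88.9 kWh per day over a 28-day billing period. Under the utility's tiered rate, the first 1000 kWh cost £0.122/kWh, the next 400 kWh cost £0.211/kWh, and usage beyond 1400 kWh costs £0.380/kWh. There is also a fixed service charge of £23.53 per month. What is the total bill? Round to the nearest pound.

£644

Usage = 88.9 kWh/day × 28 days = 2489.2 kWh
First 1000 kWh × £0.122 = £122.00
Next 400 kWh × £0.211 = £84.40
Remaining 1089.2 kWh × £0.380 = £413.90
Energy charge = £620.30; + service £23.53 = £643.83 ≈ £644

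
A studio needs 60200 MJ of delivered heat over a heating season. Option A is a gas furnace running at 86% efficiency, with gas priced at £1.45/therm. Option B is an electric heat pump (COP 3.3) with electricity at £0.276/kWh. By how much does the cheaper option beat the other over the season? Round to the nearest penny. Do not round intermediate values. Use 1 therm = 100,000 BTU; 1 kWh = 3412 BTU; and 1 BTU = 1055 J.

£436.63

Heat load = 60200 MJ = 60,200,000,000 J / 1055 = 57,061,611 BTU
Gas: input = 57,061,611 / 0.86 = 66,350,711 BTU = 663.5 therm → 663.5 × £1.45 = £962.09
Heat pump: 57,061,611 BTU / 3412 = 16,720 kWh heat; / 3.3 = 5,068 kWh in → × £0.276 = £1,398.72
Difference = |£962.09 − £1,398.72| = £436.63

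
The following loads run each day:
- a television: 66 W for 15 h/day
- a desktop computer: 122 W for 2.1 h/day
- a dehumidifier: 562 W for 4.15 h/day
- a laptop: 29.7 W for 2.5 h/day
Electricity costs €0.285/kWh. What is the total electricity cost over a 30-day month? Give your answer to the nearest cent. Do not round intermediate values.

television: 66 W × 15 h × 30 d = 29,700 Wh = 29.7 kWh
desktop computer: 122 W × 2.1 h × 30 d = 7,686 Wh = 7.686 kWh
dehumidifier: 562 W × 4.15 h × 30 d = 69,969 Wh = 69.97 kWh
laptop: 29.7 W × 2.5 h × 30 d = 2,228 Wh = 2.228 kWh
Total energy = 29.7 + 7.686 + 69.97 + 2.228 = 109.6 kWh
Cost = 109.6 kWh × €0.285 = €31.23

€31.23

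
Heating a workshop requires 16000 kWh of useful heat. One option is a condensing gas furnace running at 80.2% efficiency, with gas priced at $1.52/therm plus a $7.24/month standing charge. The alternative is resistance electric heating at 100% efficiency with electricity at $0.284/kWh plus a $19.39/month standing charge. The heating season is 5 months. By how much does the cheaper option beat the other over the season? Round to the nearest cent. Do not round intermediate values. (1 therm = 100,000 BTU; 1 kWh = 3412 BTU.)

$3570.09

Heat load = 16000 kWh × 3412 = 54,592,000 BTU
Gas: input = 54,592,000 / 0.802 = 68,069,825 BTU = 680.7 therm → 680.7 × $1.52 = $1,034.66; + 5 × $7.24 standing = $1,070.86
Electric: 54,592,000 BTU / 3412 = 16,000 kWh → × $0.284 = $4,544.00; + 5 × $19.39 standing = $4,640.95
Difference = |$1,070.86 − $4,640.95| = $3,570.09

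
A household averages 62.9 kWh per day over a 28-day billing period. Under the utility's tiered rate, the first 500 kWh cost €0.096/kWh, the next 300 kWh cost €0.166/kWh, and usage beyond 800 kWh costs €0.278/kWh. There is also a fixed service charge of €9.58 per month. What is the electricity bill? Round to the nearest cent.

Usage = 62.9 kWh/day × 28 days = 1761.2 kWh
First 500 kWh × €0.096 = €48.00
Next 300 kWh × €0.166 = €49.80
Remaining 961.2 kWh × €0.278 = €267.21
Energy charge = €365.01; + service €9.58 = €374.59

€374.59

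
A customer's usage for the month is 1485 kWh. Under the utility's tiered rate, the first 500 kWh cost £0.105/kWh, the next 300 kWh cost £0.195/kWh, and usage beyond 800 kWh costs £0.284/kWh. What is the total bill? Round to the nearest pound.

First 500 kWh × £0.105 = £52.50
Next 300 kWh × £0.195 = £58.50
Remaining 685 kWh × £0.284 = £194.54
Total = £305.54 ≈ £306

£306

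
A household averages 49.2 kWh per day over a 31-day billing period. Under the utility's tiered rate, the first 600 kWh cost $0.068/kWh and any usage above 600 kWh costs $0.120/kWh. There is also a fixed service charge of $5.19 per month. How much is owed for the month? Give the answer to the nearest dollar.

Usage = 49.2 kWh/day × 31 days = 1525.2 kWh
First 600 kWh × $0.068 = $40.80
Remaining 925.2 kWh × $0.120 = $111.02
Energy charge = $151.82; + service $5.19 = $157.01 ≈ $157

$157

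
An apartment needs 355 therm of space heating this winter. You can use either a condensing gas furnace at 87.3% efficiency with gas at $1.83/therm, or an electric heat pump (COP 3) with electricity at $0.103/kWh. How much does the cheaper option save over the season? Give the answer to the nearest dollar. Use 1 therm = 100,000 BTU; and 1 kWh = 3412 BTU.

Heat load = 355 therm × 100,000 = 35,500,000 BTU
Gas: input = 35,500,000 / 0.873 = 40,664,376 BTU = 406.6 therm → 406.6 × $1.83 = $744.16
Heat pump: 35,500,000 BTU / 3412 = 10,400 kWh heat; / 3 = 3,468 kWh in → × $0.103 = $357.22
Difference = |$744.16 − $357.22| = $386.94 ≈ $387

$387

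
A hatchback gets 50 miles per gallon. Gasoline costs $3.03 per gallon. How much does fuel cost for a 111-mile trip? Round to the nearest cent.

$6.73

Fuel = 111 mi / 50 mpg = 2.22 gal
Cost = 2.22 gal × $3.03/gal = $6.73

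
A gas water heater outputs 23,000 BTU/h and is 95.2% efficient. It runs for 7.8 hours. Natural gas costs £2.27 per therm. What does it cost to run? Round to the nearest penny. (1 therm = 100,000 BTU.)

£4.28

Heat delivered = 23,000 BTU/h × 7.8 h = 179,400 BTU
Gas input = 179,400 / 0.952 = 188,445 BTU
= 188,445 / 100,000 = 1.884 therm
Cost = 1.884 × £2.27/therm = £4.28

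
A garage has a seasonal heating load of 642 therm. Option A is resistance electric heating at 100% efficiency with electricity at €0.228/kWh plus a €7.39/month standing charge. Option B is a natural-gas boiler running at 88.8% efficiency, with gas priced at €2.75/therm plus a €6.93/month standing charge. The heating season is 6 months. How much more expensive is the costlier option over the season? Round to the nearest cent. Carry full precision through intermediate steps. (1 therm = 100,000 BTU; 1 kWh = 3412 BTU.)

€2304.62

Heat load = 642 therm × 100,000 = 64,200,000 BTU
Gas: input = 64,200,000 / 0.888 = 72,297,297 BTU = 723 therm → 723 × €2.75 = €1,988.18; + 6 × €6.93 standing = €2,029.76
Electric: 64,200,000 BTU / 3412 = 18,820 kWh → × €0.228 = €4,290.04; + 6 × €7.39 standing = €4,334.38
Difference = |€2,029.76 − €4,334.38| = €2,304.62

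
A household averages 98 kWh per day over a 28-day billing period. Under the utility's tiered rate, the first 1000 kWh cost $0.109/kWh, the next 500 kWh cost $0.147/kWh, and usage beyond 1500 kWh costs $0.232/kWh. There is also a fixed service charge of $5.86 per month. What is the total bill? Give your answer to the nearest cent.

Usage = 98 kWh/day × 28 days = 2744 kWh
First 1000 kWh × $0.109 = $109.00
Next 500 kWh × $0.147 = $73.50
Remaining 1244 kWh × $0.232 = $288.61
Energy charge = $471.11; + service $5.86 = $476.97

$476.97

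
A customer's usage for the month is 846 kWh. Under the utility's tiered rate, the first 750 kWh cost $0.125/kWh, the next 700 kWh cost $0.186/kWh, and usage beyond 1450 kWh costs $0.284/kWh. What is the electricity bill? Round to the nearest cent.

$111.61

First 750 kWh × $0.125 = $93.75
Next 96 kWh × $0.186 = $17.86
Remaining tier: 0 kWh (not reached)
Total = $111.61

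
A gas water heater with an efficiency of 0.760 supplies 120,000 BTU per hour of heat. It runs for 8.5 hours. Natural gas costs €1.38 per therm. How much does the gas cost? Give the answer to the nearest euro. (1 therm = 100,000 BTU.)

Heat delivered = 120,000 BTU/h × 8.5 h = 1,020,000 BTU
Gas input = 1,020,000 / 0.760 = 1,342,105 BTU
= 1,342,105 / 100,000 = 13.42 therm
Cost = 13.42 × €1.38/therm = €18.52 ≈ €19

€19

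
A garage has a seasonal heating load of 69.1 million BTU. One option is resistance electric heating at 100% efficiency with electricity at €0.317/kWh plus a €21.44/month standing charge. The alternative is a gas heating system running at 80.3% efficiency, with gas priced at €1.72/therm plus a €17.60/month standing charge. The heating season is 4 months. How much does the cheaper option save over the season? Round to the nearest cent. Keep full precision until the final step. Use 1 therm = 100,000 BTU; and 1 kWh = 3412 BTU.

€4955.16

Heat load = 69.1 × 10⁶ BTU = 69,100,000 BTU
Gas: input = 69,100,000 / 0.803 = 86,052,304 BTU = 860.5 therm → 860.5 × €1.72 = €1,480.10; + 4 × €17.60 standing = €1,550.50
Electric: 69,100,000 BTU / 3412 = 20,250 kWh → × €0.317 = €6,419.90; + 4 × €21.44 standing = €6,505.66
Difference = |€1,550.50 − €6,505.66| = €4,955.16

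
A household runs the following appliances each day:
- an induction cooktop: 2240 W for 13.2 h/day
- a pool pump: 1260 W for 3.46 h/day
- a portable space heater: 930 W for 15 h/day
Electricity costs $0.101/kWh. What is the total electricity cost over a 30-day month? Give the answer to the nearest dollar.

induction cooktop: 2240 W × 13.2 h × 30 d = 887,040 Wh = 887 kWh
pool pump: 1260 W × 3.46 h × 30 d = 130,788 Wh = 130.8 kWh
portable space heater: 930 W × 15 h × 30 d = 418,500 Wh = 418.5 kWh
Total energy = 887 + 130.8 + 418.5 = 1,436 kWh
Cost = 1,436 kWh × $0.101 = $145.07 ≈ $145

$145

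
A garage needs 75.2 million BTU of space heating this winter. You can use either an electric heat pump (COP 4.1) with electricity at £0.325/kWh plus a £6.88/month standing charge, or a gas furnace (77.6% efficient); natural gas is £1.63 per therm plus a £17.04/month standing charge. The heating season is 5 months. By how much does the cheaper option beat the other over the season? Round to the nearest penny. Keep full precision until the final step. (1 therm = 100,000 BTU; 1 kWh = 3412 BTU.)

£116.67

Heat load = 75.2 × 10⁶ BTU = 75,200,000 BTU
Gas: input = 75,200,000 / 0.776 = 96,907,216 BTU = 969.1 therm → 969.1 × £1.63 = £1,579.59; + 5 × £17.04 standing = £1,664.79
Heat pump: 75,200,000 BTU / 3412 = 22,040 kWh heat; / 4.1 = 5,376 kWh in → × £0.325 = £1,747.06; + 5 × £6.88 standing = £1,781.46
Difference = |£1,664.79 − £1,781.46| = £116.67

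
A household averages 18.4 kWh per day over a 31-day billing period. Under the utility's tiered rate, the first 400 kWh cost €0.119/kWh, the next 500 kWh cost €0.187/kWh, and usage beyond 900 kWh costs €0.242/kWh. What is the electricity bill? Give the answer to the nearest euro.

Usage = 18.4 kWh/day × 31 days = 570.4 kWh
First 400 kWh × €0.119 = €47.60
Next 170.4 kWh × €0.187 = €31.86
Remaining tier: 0 kWh (not reached)
Total = €79.46 ≈ €79

€79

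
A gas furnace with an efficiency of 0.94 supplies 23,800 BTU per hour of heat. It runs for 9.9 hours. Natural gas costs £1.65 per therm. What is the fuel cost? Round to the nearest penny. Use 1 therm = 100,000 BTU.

Heat delivered = 23,800 BTU/h × 9.9 h = 235,620 BTU
Gas input = 235,620 / 0.94 = 250,660 BTU
= 250,660 / 100,000 = 2.507 therm
Cost = 2.507 × £1.65/therm = £4.14

£4.14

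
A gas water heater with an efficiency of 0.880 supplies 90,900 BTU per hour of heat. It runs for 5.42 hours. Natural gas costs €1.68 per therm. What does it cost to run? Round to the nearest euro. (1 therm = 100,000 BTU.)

Heat delivered = 90,900 BTU/h × 5.42 h = 492,678 BTU
Gas input = 492,678 / 0.880 = 559,861 BTU
= 559,861 / 100,000 = 5.599 therm
Cost = 5.599 × €1.68/therm = €9.41 ≈ €9

€9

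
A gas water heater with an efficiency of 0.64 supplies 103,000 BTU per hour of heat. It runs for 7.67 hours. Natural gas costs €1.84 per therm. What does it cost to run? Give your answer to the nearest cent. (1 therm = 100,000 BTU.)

Heat delivered = 103,000 BTU/h × 7.67 h = 790,010 BTU
Gas input = 790,010 / 0.64 = 1,234,391 BTU
= 1,234,391 / 100,000 = 12.34 therm
Cost = 12.34 × €1.84/therm = €22.71

€22.71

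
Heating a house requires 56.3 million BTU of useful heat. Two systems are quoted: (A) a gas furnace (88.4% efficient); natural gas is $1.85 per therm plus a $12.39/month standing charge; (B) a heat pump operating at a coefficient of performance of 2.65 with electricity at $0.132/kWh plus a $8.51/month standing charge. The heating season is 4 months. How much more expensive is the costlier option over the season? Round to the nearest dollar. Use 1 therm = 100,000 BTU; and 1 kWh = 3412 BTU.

Heat load = 56.3 × 10⁶ BTU = 56,300,000 BTU
Gas: input = 56,300,000 / 0.884 = 63,687,783 BTU = 636.9 therm → 636.9 × $1.85 = $1,178.22; + 4 × $12.39 standing = $1,227.78
Heat pump: 56,300,000 BTU / 3412 = 16,500 kWh heat; / 2.65 = 6,227 kWh in → × $0.132 = $821.92; + 4 × $8.51 standing = $855.96
Difference = |$1,227.78 − $855.96| = $371.83 ≈ $372

$372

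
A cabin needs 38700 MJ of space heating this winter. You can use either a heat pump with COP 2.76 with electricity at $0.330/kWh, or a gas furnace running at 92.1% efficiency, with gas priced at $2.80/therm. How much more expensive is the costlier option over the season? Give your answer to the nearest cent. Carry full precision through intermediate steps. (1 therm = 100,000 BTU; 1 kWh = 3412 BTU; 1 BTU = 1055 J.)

$170.24

Heat load = 38700 MJ = 38,700,000,000 J / 1055 = 36,682,464 BTU
Gas: input = 36,682,464 / 0.921 = 39,828,952 BTU = 398.3 therm → 398.3 × $2.80 = $1,115.21
Heat pump: 36,682,464 BTU / 3412 = 10,750 kWh heat; / 2.76 = 3,895 kWh in → × $0.330 = $1,285.45
Difference = |$1,115.21 − $1,285.45| = $170.24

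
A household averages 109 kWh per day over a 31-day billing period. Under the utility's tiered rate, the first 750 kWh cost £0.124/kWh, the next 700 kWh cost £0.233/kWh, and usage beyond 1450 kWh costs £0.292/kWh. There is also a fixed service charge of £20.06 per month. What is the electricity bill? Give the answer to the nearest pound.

£839

Usage = 109 kWh/day × 31 days = 3379 kWh
First 750 kWh × £0.124 = £93.00
Next 700 kWh × £0.233 = £163.10
Remaining 1929 kWh × £0.292 = £563.27
Energy charge = £819.37; + service £20.06 = £839.43 ≈ £839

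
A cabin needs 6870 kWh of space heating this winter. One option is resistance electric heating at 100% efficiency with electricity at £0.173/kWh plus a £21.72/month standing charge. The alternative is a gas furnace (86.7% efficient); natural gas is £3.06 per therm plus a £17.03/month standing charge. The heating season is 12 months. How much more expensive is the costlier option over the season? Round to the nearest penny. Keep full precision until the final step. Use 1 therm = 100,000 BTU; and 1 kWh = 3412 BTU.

Heat load = 6870 kWh × 3412 = 23,440,440 BTU
Gas: input = 23,440,440 / 0.867 = 27,036,263 BTU = 270.4 therm → 270.4 × £3.06 = £827.31; + 12 × £17.03 standing = £1,031.67
Electric: 23,440,440 BTU / 3412 = 6,870 kWh → × £0.173 = £1,188.51; + 12 × £21.72 standing = £1,449.15
Difference = |£1,031.67 − £1,449.15| = £417.48

£417.48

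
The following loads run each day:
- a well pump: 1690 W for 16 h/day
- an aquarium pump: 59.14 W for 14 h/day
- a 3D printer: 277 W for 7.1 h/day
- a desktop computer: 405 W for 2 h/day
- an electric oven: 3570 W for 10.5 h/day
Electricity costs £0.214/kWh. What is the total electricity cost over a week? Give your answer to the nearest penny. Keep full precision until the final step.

£102.06

well pump: 1690 W × 16 h × 7 d = 189,280 Wh = 189.3 kWh
aquarium pump: 59.14 W × 14 h × 7 d = 5,796 Wh = 5.796 kWh
3D printer: 277 W × 7.1 h × 7 d = 13,767 Wh = 13.77 kWh
desktop computer: 405 W × 2 h × 7 d = 5,670 Wh = 5.67 kWh
electric oven: 3570 W × 10.5 h × 7 d = 262,395 Wh = 262.4 kWh
Total energy = 189.3 + 5.796 + 13.77 + 5.67 + 262.4 = 476.9 kWh
Cost = 476.9 kWh × £0.214 = £102.06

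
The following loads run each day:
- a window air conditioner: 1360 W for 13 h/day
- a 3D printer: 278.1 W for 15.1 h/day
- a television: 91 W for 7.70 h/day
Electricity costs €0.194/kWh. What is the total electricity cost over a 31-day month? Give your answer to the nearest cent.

€135.80

window air conditioner: 1360 W × 13 h × 31 d = 548,080 Wh = 548.1 kWh
3D printer: 278.1 W × 15.1 h × 31 d = 130,179 Wh = 130.2 kWh
television: 91 W × 7.70 h × 31 d = 21,722 Wh = 21.72 kWh
Total energy = 548.1 + 130.2 + 21.72 = 700 kWh
Cost = 700 kWh × €0.194 = €135.80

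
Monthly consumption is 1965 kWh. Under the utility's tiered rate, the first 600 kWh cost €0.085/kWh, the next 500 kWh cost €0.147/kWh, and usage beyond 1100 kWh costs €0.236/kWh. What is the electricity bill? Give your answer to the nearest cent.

First 600 kWh × €0.085 = €51.00
Next 500 kWh × €0.147 = €73.50
Remaining 865 kWh × €0.236 = €204.14
Total = €328.64

€328.64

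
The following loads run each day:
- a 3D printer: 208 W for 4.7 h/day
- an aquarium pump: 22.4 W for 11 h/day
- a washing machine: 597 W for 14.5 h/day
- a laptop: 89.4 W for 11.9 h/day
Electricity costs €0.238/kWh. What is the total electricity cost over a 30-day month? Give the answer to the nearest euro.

3D printer: 208 W × 4.7 h × 30 d = 29,328 Wh = 29.33 kWh
aquarium pump: 22.4 W × 11 h × 30 d = 7,392 Wh = 7.392 kWh
washing machine: 597 W × 14.5 h × 30 d = 259,695 Wh = 259.7 kWh
laptop: 89.4 W × 11.9 h × 30 d = 31,916 Wh = 31.92 kWh
Total energy = 29.33 + 7.392 + 259.7 + 31.92 = 328.3 kWh
Cost = 328.3 kWh × €0.238 = €78.14 ≈ €78

€78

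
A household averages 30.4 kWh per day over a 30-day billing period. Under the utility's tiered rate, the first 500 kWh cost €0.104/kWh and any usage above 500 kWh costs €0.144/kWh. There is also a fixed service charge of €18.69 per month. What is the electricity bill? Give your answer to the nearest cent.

Usage = 30.4 kWh/day × 30 days = 912 kWh
First 500 kWh × €0.104 = €52.00
Remaining 412 kWh × €0.144 = €59.33
Energy charge = €111.33; + service €18.69 = €130.02

€130.02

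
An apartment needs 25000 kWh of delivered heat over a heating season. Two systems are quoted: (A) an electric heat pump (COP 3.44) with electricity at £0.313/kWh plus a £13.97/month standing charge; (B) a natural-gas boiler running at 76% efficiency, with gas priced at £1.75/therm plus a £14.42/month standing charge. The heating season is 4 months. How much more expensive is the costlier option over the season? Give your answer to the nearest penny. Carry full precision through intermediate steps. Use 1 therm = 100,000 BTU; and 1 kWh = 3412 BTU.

£308.76

Heat load = 25000 kWh × 3412 = 85,300,000 BTU
Gas: input = 85,300,000 / 0.76 = 112,236,842 BTU = 1,122 therm → 1,122 × £1.75 = £1,964.14; + 4 × £14.42 standing = £2,021.82
Heat pump: 85,300,000 BTU / 3412 = 25,000 kWh heat; / 3.44 = 7,267 kWh in → × £0.313 = £2,274.71; + 4 × £13.97 standing = £2,330.59
Difference = |£2,021.82 − £2,330.59| = £308.76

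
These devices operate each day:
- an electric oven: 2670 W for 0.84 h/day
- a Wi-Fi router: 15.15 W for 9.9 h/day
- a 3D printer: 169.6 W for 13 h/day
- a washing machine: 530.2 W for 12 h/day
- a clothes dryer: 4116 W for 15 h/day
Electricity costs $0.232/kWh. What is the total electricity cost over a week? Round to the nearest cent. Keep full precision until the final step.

electric oven: 2670 W × 0.84 h × 7 d = 15,700 Wh = 15.7 kWh
Wi-Fi router: 15.15 W × 9.9 h × 7 d = 1,050 Wh = 1.05 kWh
3D printer: 169.6 W × 13 h × 7 d = 15,434 Wh = 15.43 kWh
washing machine: 530.2 W × 12 h × 7 d = 44,537 Wh = 44.54 kWh
clothes dryer: 4116 W × 15 h × 7 d = 432,180 Wh = 432.2 kWh
Total energy = 15.7 + 1.05 + 15.43 + 44.54 + 432.2 = 508.9 kWh
Cost = 508.9 kWh × $0.232 = $118.06

$118.06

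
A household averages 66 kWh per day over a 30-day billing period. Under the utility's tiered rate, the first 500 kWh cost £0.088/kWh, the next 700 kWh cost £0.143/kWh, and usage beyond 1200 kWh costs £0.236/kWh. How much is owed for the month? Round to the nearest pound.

Usage = 66 kWh/day × 30 days = 1980 kWh
First 500 kWh × £0.088 = £44.00
Next 700 kWh × £0.143 = £100.10
Remaining 780 kWh × £0.236 = £184.08
Total = £328.18 ≈ £328

£328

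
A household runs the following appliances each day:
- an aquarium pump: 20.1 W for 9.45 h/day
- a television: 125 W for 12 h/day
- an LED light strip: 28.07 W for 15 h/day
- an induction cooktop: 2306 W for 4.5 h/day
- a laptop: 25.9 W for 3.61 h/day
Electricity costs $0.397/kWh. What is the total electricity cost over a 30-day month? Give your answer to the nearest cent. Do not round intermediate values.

$149.85

aquarium pump: 20.1 W × 9.45 h × 30 d = 5,698 Wh = 5.698 kWh
television: 125 W × 12 h × 30 d = 45,000 Wh = 45 kWh
LED light strip: 28.07 W × 15 h × 30 d = 12,632 Wh = 12.63 kWh
induction cooktop: 2306 W × 4.5 h × 30 d = 311,310 Wh = 311.3 kWh
laptop: 25.9 W × 3.61 h × 30 d = 2,805 Wh = 2.805 kWh
Total energy = 5.698 + 45 + 12.63 + 311.3 + 2.805 = 377.4 kWh
Cost = 377.4 kWh × $0.397 = $149.85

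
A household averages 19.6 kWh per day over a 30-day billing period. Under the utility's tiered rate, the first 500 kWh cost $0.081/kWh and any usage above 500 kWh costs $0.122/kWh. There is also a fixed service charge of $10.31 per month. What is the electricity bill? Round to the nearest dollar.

Usage = 19.6 kWh/day × 30 days = 588 kWh
First 500 kWh × $0.081 = $40.50
Remaining 88 kWh × $0.122 = $10.74
Energy charge = $51.24; + service $10.31 = $61.55 ≈ $62

$62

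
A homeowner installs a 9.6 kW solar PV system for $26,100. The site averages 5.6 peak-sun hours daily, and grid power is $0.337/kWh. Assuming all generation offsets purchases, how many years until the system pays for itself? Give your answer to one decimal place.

3.9 years

Daily generation = 9.6 kW × 5.6 h = 53.76 kWh
Annual generation = 53.76 × 365 = 19622 kWh
Annual savings = 19622 × $0.337 = $6,612.75
Payback = $26,100 / $6,612.75 = 3.95 years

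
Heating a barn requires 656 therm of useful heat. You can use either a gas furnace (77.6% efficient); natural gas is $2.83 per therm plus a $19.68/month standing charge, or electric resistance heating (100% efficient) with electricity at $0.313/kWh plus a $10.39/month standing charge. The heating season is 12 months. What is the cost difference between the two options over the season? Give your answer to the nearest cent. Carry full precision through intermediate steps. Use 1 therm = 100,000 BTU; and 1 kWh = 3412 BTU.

$3513.97

Heat load = 656 therm × 100,000 = 65,600,000 BTU
Gas: input = 65,600,000 / 0.776 = 84,536,082 BTU = 845.4 therm → 845.4 × $2.83 = $2,392.37; + 12 × $19.68 standing = $2,628.53
Electric: 65,600,000 BTU / 3412 = 19,230 kWh → × $0.313 = $6,017.82; + 12 × $10.39 standing = $6,142.50
Difference = |$2,628.53 − $6,142.50| = $3,513.97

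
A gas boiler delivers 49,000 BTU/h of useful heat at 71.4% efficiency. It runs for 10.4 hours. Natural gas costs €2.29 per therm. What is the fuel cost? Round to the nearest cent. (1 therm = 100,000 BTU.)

€16.34

Heat delivered = 49,000 BTU/h × 10.4 h = 509,600 BTU
Gas input = 509,600 / 0.714 = 713,725 BTU
= 713,725 / 100,000 = 7.137 therm
Cost = 7.137 × €2.29/therm = €16.34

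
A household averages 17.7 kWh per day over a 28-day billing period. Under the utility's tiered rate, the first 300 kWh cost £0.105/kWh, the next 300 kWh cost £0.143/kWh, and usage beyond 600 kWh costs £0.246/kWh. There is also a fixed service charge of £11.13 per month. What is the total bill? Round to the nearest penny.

Usage = 17.7 kWh/day × 28 days = 495.6 kWh
First 300 kWh × £0.105 = £31.50
Next 195.6 kWh × £0.143 = £27.97
Remaining tier: 0 kWh (not reached)
Energy charge = £59.47; + service £11.13 = £70.60

£70.60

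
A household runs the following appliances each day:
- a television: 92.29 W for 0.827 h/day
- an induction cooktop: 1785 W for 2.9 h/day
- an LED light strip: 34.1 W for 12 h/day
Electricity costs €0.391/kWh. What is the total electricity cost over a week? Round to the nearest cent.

television: 92.29 W × 0.827 h × 7 d = 534 Wh = 0.5343 kWh
induction cooktop: 1785 W × 2.9 h × 7 d = 36,236 Wh = 36.24 kWh
LED light strip: 34.1 W × 12 h × 7 d = 2,864 Wh = 2.864 kWh
Total energy = 0.5343 + 36.24 + 2.864 = 39.63 kWh
Cost = 39.63 kWh × €0.391 = €15.50

€15.50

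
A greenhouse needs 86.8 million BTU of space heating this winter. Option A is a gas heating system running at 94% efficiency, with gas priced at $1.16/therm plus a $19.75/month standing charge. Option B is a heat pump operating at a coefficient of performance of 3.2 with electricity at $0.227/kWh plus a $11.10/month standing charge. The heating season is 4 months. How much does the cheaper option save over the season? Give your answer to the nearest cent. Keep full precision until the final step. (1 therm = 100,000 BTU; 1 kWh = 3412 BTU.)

Heat load = 86.8 × 10⁶ BTU = 86,800,000 BTU
Gas: input = 86,800,000 / 0.940 = 92,340,426 BTU = 923.4 therm → 923.4 × $1.16 = $1,071.15; + 4 × $19.75 standing = $1,150.15
Heat pump: 86,800,000 BTU / 3412 = 25,440 kWh heat; / 3.2 = 7,950 kWh in → × $0.227 = $1,804.62; + 4 × $11.10 standing = $1,849.02
Difference = |$1,150.15 − $1,849.02| = $698.87

$698.87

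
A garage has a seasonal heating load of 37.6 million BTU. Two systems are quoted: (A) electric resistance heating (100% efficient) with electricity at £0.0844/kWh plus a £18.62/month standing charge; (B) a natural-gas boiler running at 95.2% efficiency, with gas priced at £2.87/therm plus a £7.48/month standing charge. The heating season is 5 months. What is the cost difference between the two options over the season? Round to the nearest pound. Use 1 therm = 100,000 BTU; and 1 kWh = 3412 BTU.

£148

Heat load = 37.6 × 10⁶ BTU = 37,600,000 BTU
Gas: input = 37,600,000 / 0.952 = 39,495,798 BTU = 395 therm → 395 × £2.87 = £1,133.53; + 5 × £7.48 standing = £1,170.93
Electric: 37,600,000 BTU / 3412 = 11,020 kWh → × £0.0844 = £930.08; + 5 × £18.62 standing = £1,023.18
Difference = |£1,170.93 − £1,023.18| = £147.75 ≈ £148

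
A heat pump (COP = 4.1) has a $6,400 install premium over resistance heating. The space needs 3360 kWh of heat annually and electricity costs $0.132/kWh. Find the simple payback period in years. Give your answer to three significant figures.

Resistance: 3360 kWh × $0.132 = $443.52/yr
Heat pump: 3360 / 4.1 = 819.5 kWh in → × $0.132 = $108.18/yr
Annual savings = $335.34
Payback = $6,400 / $335.34 = 19.1 years

19.1 years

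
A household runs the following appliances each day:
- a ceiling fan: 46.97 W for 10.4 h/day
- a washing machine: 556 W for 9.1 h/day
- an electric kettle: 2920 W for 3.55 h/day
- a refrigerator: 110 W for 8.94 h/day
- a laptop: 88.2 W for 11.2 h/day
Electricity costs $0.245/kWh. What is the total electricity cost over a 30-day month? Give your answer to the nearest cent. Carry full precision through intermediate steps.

ceiling fan: 46.97 W × 10.4 h × 30 d = 14,655 Wh = 14.65 kWh
washing machine: 556 W × 9.1 h × 30 d = 151,788 Wh = 151.8 kWh
electric kettle: 2920 W × 3.55 h × 30 d = 310,980 Wh = 311 kWh
refrigerator: 110 W × 8.94 h × 30 d = 29,502 Wh = 29.5 kWh
laptop: 88.2 W × 11.2 h × 30 d = 29,635 Wh = 29.64 kWh
Total energy = 14.65 + 151.8 + 311 + 29.5 + 29.64 = 536.6 kWh
Cost = 536.6 kWh × $0.245 = $131.46

$131.46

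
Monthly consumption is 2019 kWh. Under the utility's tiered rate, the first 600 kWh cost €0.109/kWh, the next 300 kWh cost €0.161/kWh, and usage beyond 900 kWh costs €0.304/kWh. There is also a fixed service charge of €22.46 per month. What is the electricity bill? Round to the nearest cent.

First 600 kWh × €0.109 = €65.40
Next 300 kWh × €0.161 = €48.30
Remaining 1119 kWh × €0.304 = €340.18
Energy charge = €453.88; + service €22.46 = €476.34

€476.34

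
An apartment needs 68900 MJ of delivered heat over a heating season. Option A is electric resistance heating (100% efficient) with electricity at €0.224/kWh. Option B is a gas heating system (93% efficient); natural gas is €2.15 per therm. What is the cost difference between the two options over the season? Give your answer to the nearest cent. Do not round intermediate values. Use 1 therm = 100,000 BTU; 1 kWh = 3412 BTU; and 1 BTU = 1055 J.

Heat load = 68900 MJ = 68,900,000,000 J / 1055 = 65,308,057 BTU
Gas: input = 65,308,057 / 0.93 = 70,223,717 BTU = 702.2 therm → 702.2 × €2.15 = €1,509.81
Electric: 65,308,057 BTU / 3412 = 19,140 kWh → × €0.224 = €4,287.52
Difference = |€1,509.81 − €4,287.52| = €2,777.71

€2777.71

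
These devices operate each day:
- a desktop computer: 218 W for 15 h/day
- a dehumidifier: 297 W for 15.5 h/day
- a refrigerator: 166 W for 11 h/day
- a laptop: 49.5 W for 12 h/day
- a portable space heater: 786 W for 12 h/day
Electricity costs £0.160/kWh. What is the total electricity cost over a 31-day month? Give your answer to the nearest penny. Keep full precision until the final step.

desktop computer: 218 W × 15 h × 31 d = 101,370 Wh = 101.4 kWh
dehumidifier: 297 W × 15.5 h × 31 d = 142,708 Wh = 142.7 kWh
refrigerator: 166 W × 11 h × 31 d = 56,606 Wh = 56.61 kWh
laptop: 49.5 W × 12 h × 31 d = 18,414 Wh = 18.41 kWh
portable space heater: 786 W × 12 h × 31 d = 292,392 Wh = 292.4 kWh
Total energy = 101.4 + 142.7 + 56.61 + 18.41 + 292.4 = 611.5 kWh
Cost = 611.5 kWh × £0.160 = £97.84

£97.84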